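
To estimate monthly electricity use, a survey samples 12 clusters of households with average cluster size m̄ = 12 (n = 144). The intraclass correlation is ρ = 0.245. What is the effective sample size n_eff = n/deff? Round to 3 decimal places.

deff = 1 + (12 − 1)·0.245 = 1 + 2.695 = 3.695.
n_eff = 144 / 3.695 = 38.972.

38.972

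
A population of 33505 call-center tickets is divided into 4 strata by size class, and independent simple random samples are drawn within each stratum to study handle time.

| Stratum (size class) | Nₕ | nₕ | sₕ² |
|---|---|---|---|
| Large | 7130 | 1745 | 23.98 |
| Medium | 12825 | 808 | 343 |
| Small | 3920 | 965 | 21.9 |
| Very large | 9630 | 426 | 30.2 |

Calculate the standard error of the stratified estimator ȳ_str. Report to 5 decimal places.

Var(ȳ_str) = Σₕ Wₕ²(1 − fₕ)sₕ²/nₕ with Wₕ = Nₕ/N, N = 33505.
Large: Wₕ = 0.21280406; term = 0.21280406²·(1 − 0.24474053)·23.98/1745 = 4.7001286 × 10^-4.
Medium: Wₕ = 0.38277869; term = 0.38277869²·(1 − 0.06300195)·343/808 = 0.058279652.
Small: Wₕ = 0.11699746; term = 0.11699746²·(1 − 0.24617347)·21.9/965 = 2.3417531 × 10^-4.
Very large: Wₕ = 0.28741979; term = 0.28741979²·(1 − 0.04423676)·30.2/426 = 0.0055973311.
Sum = 0.064581171.
SE = √(0.064581171) = 0.25413.

0.25413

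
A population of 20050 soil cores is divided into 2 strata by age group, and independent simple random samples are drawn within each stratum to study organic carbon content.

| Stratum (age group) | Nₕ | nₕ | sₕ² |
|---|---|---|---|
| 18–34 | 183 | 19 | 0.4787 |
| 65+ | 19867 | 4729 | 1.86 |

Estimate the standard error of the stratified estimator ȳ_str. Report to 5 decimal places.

Var(ȳ_str) = Σₕ Wₕ²(1 − fₕ)sₕ²/nₕ with Wₕ = Nₕ/N, N = 20050.
18–34: Wₕ = 0.00912718; term = 0.00912718²·(1 − 0.10382514)·0.4787/19 = 1.8809446 × 10^-6.
65+: Wₕ = 0.99087282; term = 0.99087282²·(1 − 0.23803292)·1.86/4729 = 2.9424946 × 10^-4.
Sum = 2.961304 × 10^-4.
SE = √(2.961304 × 10^-4) = 0.01721.

0.01721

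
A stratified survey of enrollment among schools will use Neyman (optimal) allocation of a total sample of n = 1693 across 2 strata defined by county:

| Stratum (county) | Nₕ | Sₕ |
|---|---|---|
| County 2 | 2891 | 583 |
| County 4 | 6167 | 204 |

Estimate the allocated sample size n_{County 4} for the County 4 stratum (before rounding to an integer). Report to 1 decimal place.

723.6

Neyman allocation: nₕ = n·NₕSₕ / Σⱼ NⱼSⱼ.
Σ NⱼSⱼ = 2891·583 + 6167·204 = 2.943521 × 10^6.
n_{County 4} = 1693·6167·204 / (2.943521 × 10^6) = 723.6.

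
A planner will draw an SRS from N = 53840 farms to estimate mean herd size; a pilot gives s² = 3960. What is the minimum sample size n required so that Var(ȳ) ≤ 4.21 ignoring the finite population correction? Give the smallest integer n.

941

Without fpc, n₀ = s²/D = 3960/4.21 = 940.6176.
Rounding up, n = 941.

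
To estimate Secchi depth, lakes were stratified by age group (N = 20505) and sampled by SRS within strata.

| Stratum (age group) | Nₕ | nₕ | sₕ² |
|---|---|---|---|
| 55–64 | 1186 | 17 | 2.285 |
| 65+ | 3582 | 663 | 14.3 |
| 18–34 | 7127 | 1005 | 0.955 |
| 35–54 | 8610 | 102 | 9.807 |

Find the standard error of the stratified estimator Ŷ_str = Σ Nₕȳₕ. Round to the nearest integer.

Var(Ŷ_str) = Σₕ Nₕ²(1 − fₕ)sₕ²/nₕ.
55–64: 1186²·(1 − 17/1186)·2.285/17 = 186353.04.
65+: 3582²·(1 − 663/3582)·14.3/663 = 225518.51.
18–34: 7127²·(1 − 1005/7127)·0.955/1005 = 41460.773.
35–54: 8610²·(1 − 102/8610)·9.807/102 = 7.0431451 × 10^6.
Sum = 7.4964774 × 10^6.
SE = √(7.4964774 × 10^6) = 2738.

2738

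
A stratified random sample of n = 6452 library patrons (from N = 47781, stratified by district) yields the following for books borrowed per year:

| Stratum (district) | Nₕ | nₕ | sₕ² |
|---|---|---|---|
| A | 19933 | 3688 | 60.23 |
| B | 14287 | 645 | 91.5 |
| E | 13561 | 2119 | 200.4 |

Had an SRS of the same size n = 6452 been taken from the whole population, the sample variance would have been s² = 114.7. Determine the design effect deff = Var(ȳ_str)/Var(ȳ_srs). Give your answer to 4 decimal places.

1.3562

Var(ȳ_str) = Σ Wₕ²(1−fₕ)sₕ²/nₕ with Wₕ = Nₕ/47781:
  A: (19933/47781)²·(1−3688/19933)·60.23/3688 = 0.0023163483
  B: (14287/47781)²·(1−645/14287)·91.5/645 = 0.012110721
  E: (13561/47781)²·(1−2119/13561)·200.4/2119 = 0.0064276164
  → Var(ȳ_str) = 0.020854686.
Var(ȳ_srs) = (1 − 6452/47781)·114.7/6452 = 0.015376898.
deff = 0.020854686 / 0.015376898 = 1.3562.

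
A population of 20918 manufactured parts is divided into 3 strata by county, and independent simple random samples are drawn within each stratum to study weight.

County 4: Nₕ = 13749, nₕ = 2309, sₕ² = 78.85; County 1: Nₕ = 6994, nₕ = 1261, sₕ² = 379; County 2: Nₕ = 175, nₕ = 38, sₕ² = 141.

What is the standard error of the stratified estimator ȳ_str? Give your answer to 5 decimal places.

Var(ȳ_str) = Σₕ Wₕ²(1 − fₕ)sₕ²/nₕ with Wₕ = Nₕ/N, N = 20918.
County 4: Wₕ = 0.65728081; term = 0.65728081²·(1 − 0.16793949)·78.85/2309 = 0.01227537.
County 1: Wₕ = 0.33435319; term = 0.33435319²·(1 − 0.18029740)·379/1261 = 0.02754174.
County 2: Wₕ = 0.00836600; term = 0.00836600²·(1 − 0.21714286)·141/38 = 2.0330769 × 10^-4.
Sum = 0.040020418.
SE = √(0.040020418) = 0.20005.

0.20005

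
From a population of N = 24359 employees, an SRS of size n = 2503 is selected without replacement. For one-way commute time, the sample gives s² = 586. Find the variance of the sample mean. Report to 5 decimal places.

Under SRS without replacement, Var(ȳ) = (1 − f)·s²/n with f = n/N = 2503/24359 = 0.10275463.
Var(ȳ) = (1 − 0.10275463)·586/2503 = 0.89724537·0.23411906 = 0.21006224.

0.21006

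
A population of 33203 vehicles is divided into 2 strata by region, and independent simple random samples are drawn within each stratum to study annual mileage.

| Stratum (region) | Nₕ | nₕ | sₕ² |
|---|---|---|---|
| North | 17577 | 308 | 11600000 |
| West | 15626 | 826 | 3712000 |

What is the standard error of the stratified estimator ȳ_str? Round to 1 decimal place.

Var(ȳ_str) = Σₕ Wₕ²(1 − fₕ)sₕ²/nₕ with Wₕ = Nₕ/N, N = 33203.
North: Wₕ = 0.52937988; term = 0.52937988²·(1 − 0.01752290)·11600000/308 = 10369.661.
West: Wₕ = 0.47062012; term = 0.47062012²·(1 − 0.05286062)·3712000/826 = 942.72018.
Sum = 11312.381.
SE = √(11312.381) = 106.4.

106.4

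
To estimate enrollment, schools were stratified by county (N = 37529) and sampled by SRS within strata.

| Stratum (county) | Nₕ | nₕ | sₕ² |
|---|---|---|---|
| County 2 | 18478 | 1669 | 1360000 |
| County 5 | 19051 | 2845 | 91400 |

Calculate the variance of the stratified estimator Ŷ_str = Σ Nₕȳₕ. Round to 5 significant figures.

Var(Ŷ_str) = Σₕ Nₕ²(1 − fₕ)sₕ²/nₕ.
County 2: 18478²·(1 − 1669/18478)·1360000/1669 = 2.5309258 × 10^11.
County 5: 19051²·(1 − 2845/19051)·91400/2845 = 9.9187635 × 10^9.
Sum = 2.6301134 × 10^11.

2.6301 × 10^11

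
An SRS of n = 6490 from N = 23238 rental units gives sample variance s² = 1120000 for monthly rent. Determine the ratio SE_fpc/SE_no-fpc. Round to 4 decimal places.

0.8489

f = n/N = 6490/23238 = 0.27928393.
SE_no-fpc = √(s²/n) = 13.136712; SE_fpc = √((1−f)s²/n) = 11.152411.
Ratio = √(1−f) = 0.84894998.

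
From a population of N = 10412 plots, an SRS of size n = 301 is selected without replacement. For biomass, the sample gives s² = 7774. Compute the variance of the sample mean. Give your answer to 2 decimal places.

Under SRS without replacement, Var(ȳ) = (1 − f)·s²/n with f = n/N = 301/10412 = 0.02890895.
Var(ȳ) = (1 − 0.02890895)·7774/301 = 0.97109105·25.827243 = 25.080604.

25.08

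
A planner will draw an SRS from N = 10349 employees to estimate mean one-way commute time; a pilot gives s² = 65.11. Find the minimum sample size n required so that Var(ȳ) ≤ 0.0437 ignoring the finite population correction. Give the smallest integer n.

Without fpc, n₀ = s²/D = 65.11/0.0437 = 1489.9314.
Rounding up, n = 1490.

1490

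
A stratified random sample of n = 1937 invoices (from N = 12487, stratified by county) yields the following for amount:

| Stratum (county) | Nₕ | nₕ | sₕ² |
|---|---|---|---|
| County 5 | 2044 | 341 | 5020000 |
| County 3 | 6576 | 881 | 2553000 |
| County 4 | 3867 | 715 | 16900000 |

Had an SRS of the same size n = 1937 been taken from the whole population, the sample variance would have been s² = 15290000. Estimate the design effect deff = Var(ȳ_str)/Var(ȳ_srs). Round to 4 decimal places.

0.4307

Var(ȳ_str) = Σ Wₕ²(1−fₕ)sₕ²/nₕ with Wₕ = Nₕ/12487:
  County 5: (2044/12487)²·(1−341/2044)·5020000/341 = 328.64623
  County 3: (6576/12487)²·(1−881/6576)·2553000/881 = 696.00798
  County 4: (3867/12487)²·(1−715/3867)·16900000/715 = 1847.6718
  → Var(ȳ_str) = 2872.326.
Var(ȳ_srs) = (1 − 1937/12487)·15290000/1937 = 6669.1765.
deff = 2872.326 / 6669.1765 = 0.4307.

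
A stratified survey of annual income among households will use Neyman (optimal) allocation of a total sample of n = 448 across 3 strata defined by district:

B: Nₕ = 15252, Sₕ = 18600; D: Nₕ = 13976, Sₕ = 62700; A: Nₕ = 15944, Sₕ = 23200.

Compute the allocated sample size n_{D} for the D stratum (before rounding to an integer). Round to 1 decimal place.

256.6

Neyman allocation: nₕ = n·NₕSₕ / Σⱼ NⱼSⱼ.
Σ NⱼSⱼ = 15252·18600 + 13976·62700 + 15944·23200 = 1.5298832 × 10^9.
n_{D} = 448·13976·62700 / (1.5298832 × 10^9) = 256.6.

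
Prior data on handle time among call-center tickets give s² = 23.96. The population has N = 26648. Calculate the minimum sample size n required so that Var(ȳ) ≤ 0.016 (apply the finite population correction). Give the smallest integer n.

1418

Without fpc, n₀ = s²/D = 23.96/0.016 = 1497.5000.
With fpc, (1 − n/N)·s²/n ≤ D requires n ≥ n₀/(1 + n₀/N) = 1497.5000/(1 + 1497.5000/26648) = 1417.8245.
Rounding up, n = 1418.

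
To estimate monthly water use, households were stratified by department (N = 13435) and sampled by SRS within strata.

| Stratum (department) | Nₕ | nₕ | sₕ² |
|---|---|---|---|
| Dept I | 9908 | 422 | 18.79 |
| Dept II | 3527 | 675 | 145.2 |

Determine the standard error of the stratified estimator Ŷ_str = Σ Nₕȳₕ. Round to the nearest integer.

2520

Var(Ŷ_str) = Σₕ Nₕ²(1 − fₕ)sₕ²/nₕ.
Dept I: 9908²·(1 − 422/9908)·18.79/422 = 4.1848842 × 10^6.
Dept II: 3527²·(1 − 675/3527)·145.2/675 = 2.1638035 × 10^6.
Sum = 6.3486877 × 10^6.
SE = √(6.3486877 × 10^6) = 2520.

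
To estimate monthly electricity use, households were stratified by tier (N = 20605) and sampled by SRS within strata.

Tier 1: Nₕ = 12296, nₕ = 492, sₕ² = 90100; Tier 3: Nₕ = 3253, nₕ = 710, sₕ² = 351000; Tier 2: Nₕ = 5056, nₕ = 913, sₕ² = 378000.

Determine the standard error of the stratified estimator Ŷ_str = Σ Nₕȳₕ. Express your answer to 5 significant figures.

Var(Ŷ_str) = Σₕ Nₕ²(1 − fₕ)sₕ²/nₕ.
Tier 1: 12296²·(1 − 492/12296)·90100/492 = 2.6579863 × 10^10.
Tier 3: 3253²·(1 − 710/3253)·351000/710 = 4.0895845 × 10^9.
Tier 2: 5056²·(1 − 913/5056)·378000/913 = 8.6724743 × 10^9.
Sum = 3.9341922 × 10^10.
SE = √(3.9341922 × 10^10) = 198350.

198350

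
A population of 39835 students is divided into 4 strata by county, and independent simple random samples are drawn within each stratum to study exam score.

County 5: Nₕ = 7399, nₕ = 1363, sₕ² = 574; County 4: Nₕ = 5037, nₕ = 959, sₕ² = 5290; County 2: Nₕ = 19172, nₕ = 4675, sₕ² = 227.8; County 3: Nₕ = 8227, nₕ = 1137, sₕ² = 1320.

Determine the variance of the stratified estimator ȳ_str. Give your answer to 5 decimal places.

0.13447

Var(ȳ_str) = Σₕ Wₕ²(1 − fₕ)sₕ²/nₕ with Wₕ = Nₕ/N, N = 39835.
County 5: Wₕ = 0.18574118; term = 0.18574118²·(1 − 0.18421408)·574/1363 = 0.011852464.
County 4: Wₕ = 0.12644659; term = 0.12644659²·(1 − 0.19039111)·5290/959 = 0.071404666.
County 2: Wₕ = 0.48128530; term = 0.48128530²·(1 − 0.24384519)·227.8/4675 = 0.0085346953.
County 3: Wₕ = 0.20652692; term = 0.20652692²·(1 − 0.13820348)·1320/1137 = 0.042674806.
Sum = 0.13446663.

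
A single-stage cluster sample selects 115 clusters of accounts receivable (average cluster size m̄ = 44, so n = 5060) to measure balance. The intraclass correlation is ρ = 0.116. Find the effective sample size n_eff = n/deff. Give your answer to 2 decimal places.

deff = 1 + (44 − 1)·0.116 = 1 + 4.988 = 5.988.
n_eff = 5060 / 5.988 = 845.02.

845.02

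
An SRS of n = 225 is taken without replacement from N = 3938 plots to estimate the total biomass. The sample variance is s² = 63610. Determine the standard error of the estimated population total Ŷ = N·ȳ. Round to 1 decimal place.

Var(Ŷ) = N²·Var(ȳ) = N²·(1 − n/N)·s²/n.
f = 225/3938 = 0.05713560; Var(ȳ) = 0.94286440·63610/225 = 266.55824.
Var(Ŷ) = 3938² · 266.55824 = 4.1337436 × 10^9.
SE(Ŷ) = √(4.1337436 × 10^9) = 64294.2.

64294.2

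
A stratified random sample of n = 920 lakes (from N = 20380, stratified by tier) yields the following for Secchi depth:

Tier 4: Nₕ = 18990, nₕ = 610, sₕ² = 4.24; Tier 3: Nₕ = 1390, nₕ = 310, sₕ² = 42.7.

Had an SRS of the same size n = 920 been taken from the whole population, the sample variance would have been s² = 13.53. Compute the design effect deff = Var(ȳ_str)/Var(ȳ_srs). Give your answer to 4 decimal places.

0.4514

Var(ȳ_str) = Σ Wₕ²(1−fₕ)sₕ²/nₕ with Wₕ = Nₕ/20380:
  Tier 4: (18990/20380)²·(1−610/18990)·4.24/610 = 0.005841147
  Tier 3: (1390/20380)²·(1−310/1390)·42.7/310 = 4.9784755 × 10^-4
  → Var(ȳ_str) = 0.0063389946.
Var(ȳ_srs) = (1 − 920/20380)·13.53/920 = 0.014042636.
deff = 0.0063389946 / 0.014042636 = 0.4514.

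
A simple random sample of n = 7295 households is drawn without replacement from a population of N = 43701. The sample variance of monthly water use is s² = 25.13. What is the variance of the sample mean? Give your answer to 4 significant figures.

0.002870

Under SRS without replacement, Var(ȳ) = (1 − f)·s²/n with f = n/N = 7295/43701 = 0.16692982.
Var(ȳ) = (1 − 0.16692982)·25.13/7295 = 0.83307018·0.0034448252 = 0.0028697812.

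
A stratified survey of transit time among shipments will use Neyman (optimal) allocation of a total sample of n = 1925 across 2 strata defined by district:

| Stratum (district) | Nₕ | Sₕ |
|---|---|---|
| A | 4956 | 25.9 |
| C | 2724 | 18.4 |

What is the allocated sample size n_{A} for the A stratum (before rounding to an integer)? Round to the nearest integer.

Neyman allocation: nₕ = n·NₕSₕ / Σⱼ NⱼSⱼ.
Σ NⱼSⱼ = 4956·25.9 + 2724·18.4 = 178482.
n_{A} = 1925·4956·25.9 / 178482 = 1384.

1384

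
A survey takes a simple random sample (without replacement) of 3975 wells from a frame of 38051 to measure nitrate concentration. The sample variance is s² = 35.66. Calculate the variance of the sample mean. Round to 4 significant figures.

0.008034

Under SRS without replacement, Var(ȳ) = (1 − f)·s²/n with f = n/N = 3975/38051 = 0.10446506.
Var(ȳ) = (1 − 0.10446506)·35.66/3975 = 0.89553494·0.0089710692 = 0.0080339059.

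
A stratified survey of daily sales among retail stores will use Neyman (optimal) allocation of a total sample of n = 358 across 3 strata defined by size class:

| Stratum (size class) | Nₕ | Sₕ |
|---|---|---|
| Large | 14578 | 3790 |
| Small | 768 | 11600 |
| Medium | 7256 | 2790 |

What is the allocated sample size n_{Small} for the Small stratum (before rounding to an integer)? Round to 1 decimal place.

37.8

Neyman allocation: nₕ = n·NₕSₕ / Σⱼ NⱼSⱼ.
Σ NⱼSⱼ = 14578·3790 + 768·11600 + 7256·2790 = 8.440366 × 10^7.
n_{Small} = 358·768·11600 / (8.440366 × 10^7) = 37.8.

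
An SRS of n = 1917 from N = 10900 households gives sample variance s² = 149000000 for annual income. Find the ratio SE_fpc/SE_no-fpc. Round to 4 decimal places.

f = n/N = 1917/10900 = 0.17587156.
SE_no-fpc = √(s²/n) = 278.79314; SE_fpc = √((1−f)s²/n) = 253.09265.
Ratio = √(1−f) = 0.90781520.

0.9078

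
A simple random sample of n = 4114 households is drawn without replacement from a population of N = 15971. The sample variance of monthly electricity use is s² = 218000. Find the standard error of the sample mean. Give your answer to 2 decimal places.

6.27

Under SRS without replacement, Var(ȳ) = (1 − f)·s²/n with f = n/N = 4114/15971 = 0.25759189.
Var(ȳ) = (1 − 0.25759189)·218000/4114 = 0.74240811·52.989791 = 39.340051.
SE(ȳ) = √(39.340051) = 6.27.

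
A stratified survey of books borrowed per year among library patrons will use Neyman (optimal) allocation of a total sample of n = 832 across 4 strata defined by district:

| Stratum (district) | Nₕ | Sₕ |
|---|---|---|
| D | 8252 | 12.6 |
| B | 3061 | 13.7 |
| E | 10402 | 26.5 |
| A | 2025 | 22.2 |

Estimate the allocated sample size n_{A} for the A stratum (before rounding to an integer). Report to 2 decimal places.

80.17

Neyman allocation: nₕ = n·NₕSₕ / Σⱼ NⱼSⱼ.
Σ NⱼSⱼ = 8252·12.6 + 3061·13.7 + 10402·26.5 + 2025·22.2 = 466518.9.
n_{A} = 832·2025·22.2 / 466518.9 = 80.17.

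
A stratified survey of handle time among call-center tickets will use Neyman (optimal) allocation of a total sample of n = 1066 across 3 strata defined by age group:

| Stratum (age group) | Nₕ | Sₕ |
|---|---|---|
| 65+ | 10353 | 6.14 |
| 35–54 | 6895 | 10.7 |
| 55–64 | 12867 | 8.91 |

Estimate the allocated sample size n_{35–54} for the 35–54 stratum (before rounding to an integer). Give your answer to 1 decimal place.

312.1

Neyman allocation: nₕ = n·NₕSₕ / Σⱼ NⱼSⱼ.
Σ NⱼSⱼ = 10353·6.14 + 6895·10.7 + 12867·8.91 = 251988.89.
n_{35–54} = 1066·6895·10.7 / 251988.89 = 312.1.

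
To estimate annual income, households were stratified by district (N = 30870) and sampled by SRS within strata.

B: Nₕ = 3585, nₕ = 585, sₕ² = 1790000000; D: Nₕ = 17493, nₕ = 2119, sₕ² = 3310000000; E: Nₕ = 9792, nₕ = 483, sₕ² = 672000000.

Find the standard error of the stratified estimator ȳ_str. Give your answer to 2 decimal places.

Var(ȳ_str) = Σₕ Wₕ²(1 − fₕ)sₕ²/nₕ with Wₕ = Nₕ/N, N = 30870.
B: Wₕ = 0.11613217; term = 0.11613217²·(1 − 0.16317992)·1790000000/585 = 34533.001.
D: Wₕ = 0.56666667; term = 0.56666667²·(1 − 0.12113417)·3310000000/2119 = 440833.87.
E: Wₕ = 0.31720117; term = 0.31720117²·(1 − 0.04932598)·672000000/483 = 133083.23.
Sum = 608450.1.
SE = √(608450.1) = 780.03.

780.03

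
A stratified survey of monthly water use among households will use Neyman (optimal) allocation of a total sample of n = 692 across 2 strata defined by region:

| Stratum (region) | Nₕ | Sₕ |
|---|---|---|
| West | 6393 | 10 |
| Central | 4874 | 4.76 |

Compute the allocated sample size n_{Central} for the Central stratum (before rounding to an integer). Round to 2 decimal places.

184.26

Neyman allocation: nₕ = n·NₕSₕ / Σⱼ NⱼSⱼ.
Σ NⱼSⱼ = 6393·10 + 4874·4.76 = 87130.24.
n_{Central} = 692·4874·4.76 / 87130.24 = 184.26.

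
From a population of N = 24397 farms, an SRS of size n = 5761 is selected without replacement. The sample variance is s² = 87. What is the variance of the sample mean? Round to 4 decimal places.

Under SRS without replacement, Var(ȳ) = (1 − f)·s²/n with f = n/N = 5761/24397 = 0.23613559.
Var(ȳ) = (1 − 0.23613559)·87/5761 = 0.76386441·0.015101545 = 0.011535533.

0.0115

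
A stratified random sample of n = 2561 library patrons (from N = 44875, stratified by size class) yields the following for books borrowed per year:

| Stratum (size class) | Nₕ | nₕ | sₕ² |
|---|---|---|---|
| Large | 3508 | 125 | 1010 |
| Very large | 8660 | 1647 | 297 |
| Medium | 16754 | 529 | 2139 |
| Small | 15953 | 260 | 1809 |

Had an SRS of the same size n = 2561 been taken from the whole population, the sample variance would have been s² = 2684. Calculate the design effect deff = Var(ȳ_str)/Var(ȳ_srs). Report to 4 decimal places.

Var(ȳ_str) = Σ Wₕ²(1−fₕ)sₕ²/nₕ with Wₕ = Nₕ/44875:
  Large: (3508/44875)²·(1−125/3508)·1010/125 = 0.047617218
  Very large: (8660/44875)²·(1−1647/8660)·297/1647 = 0.0054384565
  Medium: (16754/44875)²·(1−529/16754)·2139/529 = 0.54581995
  Small: (15953/44875)²·(1−260/15953)·1809/260 = 0.86497715
  → Var(ȳ_str) = 1.4638528.
Var(ȳ_srs) = (1 − 2561/44875)·2684/2561 = 0.98821753.
deff = 1.4638528 / 0.98821753 = 1.4813.

1.4813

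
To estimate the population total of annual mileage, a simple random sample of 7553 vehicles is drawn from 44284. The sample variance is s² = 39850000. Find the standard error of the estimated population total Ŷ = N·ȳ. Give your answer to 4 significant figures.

2.930 × 10^6

Var(Ŷ) = N²·Var(ȳ) = N²·(1 − n/N)·s²/n.
f = 7553/44284 = 0.17055822; Var(ȳ) = 0.82944178·39850000/7553 = 4376.1757.
Var(Ŷ) = 44284² · 4376.1757 = 8.5819985 × 10^12.
SE(Ŷ) = √(8.5819985 × 10^12) = 2.930 × 10^6.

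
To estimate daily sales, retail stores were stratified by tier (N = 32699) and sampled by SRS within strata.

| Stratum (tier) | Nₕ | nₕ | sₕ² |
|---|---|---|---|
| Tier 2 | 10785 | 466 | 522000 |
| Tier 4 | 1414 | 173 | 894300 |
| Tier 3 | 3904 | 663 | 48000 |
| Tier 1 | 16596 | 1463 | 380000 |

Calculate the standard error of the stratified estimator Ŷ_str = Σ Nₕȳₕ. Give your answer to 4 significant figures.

Var(Ŷ_str) = Σₕ Nₕ²(1 − fₕ)sₕ²/nₕ.
Tier 2: 10785²·(1 − 466/10785)·522000/466 = 1.2466437 × 10^11.
Tier 4: 1414²·(1 − 173/1414)·894300/173 = 9.0710658 × 10^9.
Tier 3: 3904²·(1 − 663/3904)·48000/663 = 9.1604445 × 10^8.
Tier 1: 16596²·(1 − 1463/16596)·380000/1463 = 6.5233057 × 10^10.
Sum = 1.9988454 × 10^11.
SE = √(1.9988454 × 10^11) = 447100.

447100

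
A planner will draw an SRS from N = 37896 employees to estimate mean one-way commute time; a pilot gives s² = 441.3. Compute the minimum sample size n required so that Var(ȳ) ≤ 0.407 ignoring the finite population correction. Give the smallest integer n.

Without fpc, n₀ = s²/D = 441.3/0.407 = 1084.2752.
Rounding up, n = 1085.

1085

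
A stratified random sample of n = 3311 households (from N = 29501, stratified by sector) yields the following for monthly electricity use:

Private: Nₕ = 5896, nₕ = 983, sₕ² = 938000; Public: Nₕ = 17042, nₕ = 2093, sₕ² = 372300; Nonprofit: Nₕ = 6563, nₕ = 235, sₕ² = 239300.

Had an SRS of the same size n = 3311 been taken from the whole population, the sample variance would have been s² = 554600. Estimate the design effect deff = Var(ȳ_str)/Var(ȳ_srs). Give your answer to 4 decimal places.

Var(ȳ_str) = Σ Wₕ²(1−fₕ)sₕ²/nₕ with Wₕ = Nₕ/29501:
  Private: (5896/29501)²·(1−983/5896)·938000/983 = 31.75997
  Public: (17042/29501)²·(1−2093/17042)·372300/2093 = 52.069455
  Nonprofit: (6563/29501)²·(1−235/6563)·239300/235 = 48.592611
  → Var(ȳ_str) = 132.42204.
Var(ȳ_srs) = (1 − 3311/29501)·554600/3311 = 148.7029.
deff = 132.42204 / 148.7029 = 0.8905.

0.8905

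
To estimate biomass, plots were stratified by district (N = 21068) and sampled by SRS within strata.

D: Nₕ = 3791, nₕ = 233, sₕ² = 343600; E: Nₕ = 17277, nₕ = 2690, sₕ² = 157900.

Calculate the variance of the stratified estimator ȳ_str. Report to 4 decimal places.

Var(ȳ_str) = Σₕ Wₕ²(1 − fₕ)sₕ²/nₕ with Wₕ = Nₕ/N, N = 21068.
D: Wₕ = 0.17994114; term = 0.17994114²·(1 − 0.06146136)·343600/233 = 44.813653.
E: Wₕ = 0.82005886; term = 0.82005886²·(1 − 0.15569833)·157900/2690 = 33.328637.
Sum = 78.14229.

78.1423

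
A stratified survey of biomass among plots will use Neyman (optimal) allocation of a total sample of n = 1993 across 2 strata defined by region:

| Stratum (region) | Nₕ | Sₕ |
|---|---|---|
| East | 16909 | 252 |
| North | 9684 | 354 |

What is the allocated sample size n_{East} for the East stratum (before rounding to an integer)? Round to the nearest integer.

Neyman allocation: nₕ = n·NₕSₕ / Σⱼ NⱼSⱼ.
Σ NⱼSⱼ = 16909·252 + 9684·354 = 7.689204 × 10^6.
n_{East} = 1993·16909·252 / (7.689204 × 10^6) = 1104.

1104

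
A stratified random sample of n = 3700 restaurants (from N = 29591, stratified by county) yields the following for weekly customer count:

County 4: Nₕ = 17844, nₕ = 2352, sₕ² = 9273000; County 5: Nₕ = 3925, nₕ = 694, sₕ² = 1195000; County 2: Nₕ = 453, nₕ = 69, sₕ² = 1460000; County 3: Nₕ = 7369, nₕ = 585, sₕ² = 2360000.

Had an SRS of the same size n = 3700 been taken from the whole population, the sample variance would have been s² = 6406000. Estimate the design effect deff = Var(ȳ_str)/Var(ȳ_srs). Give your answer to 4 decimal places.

Var(ȳ_str) = Σ Wₕ²(1−fₕ)sₕ²/nₕ with Wₕ = Nₕ/29591:
  County 4: (17844/29591)²·(1−2352/17844)·9273000/2352 = 1244.6962
  County 5: (3925/29591)²·(1−694/3925)·1195000/694 = 24.938238
  County 2: (453/29591)²·(1−69/453)·1460000/69 = 4.2035276
  County 3: (7369/29591)²·(1−585/7369)·2360000/585 = 230.31979
  → Var(ȳ_str) = 1504.1578.
Var(ȳ_srs) = (1 − 3700/29591)·6406000/3700 = 1514.8666.
deff = 1504.1578 / 1514.8666 = 0.9929.

0.9929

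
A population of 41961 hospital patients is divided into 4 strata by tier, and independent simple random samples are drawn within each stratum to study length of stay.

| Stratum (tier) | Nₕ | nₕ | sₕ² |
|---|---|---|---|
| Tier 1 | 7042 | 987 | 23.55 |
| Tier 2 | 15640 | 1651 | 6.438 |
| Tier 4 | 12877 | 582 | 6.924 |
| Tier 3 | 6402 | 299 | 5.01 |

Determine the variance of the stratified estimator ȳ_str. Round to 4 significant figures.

0.002504

Var(ȳ_str) = Σₕ Wₕ²(1 − fₕ)sₕ²/nₕ with Wₕ = Nₕ/N, N = 41961.
Tier 1: Wₕ = 0.16782250; term = 0.16782250²·(1 − 0.14015905)·23.55/987 = 5.778196 × 10^-4.
Tier 2: Wₕ = 0.37272706; term = 0.37272706²·(1 − 0.10556266)·6.438/1651 = 4.8454672 × 10^-4.
Tier 4: Wₕ = 0.30688020; term = 0.30688020²·(1 − 0.04519686)·6.924/582 = 0.0010697582.
Tier 3: Wₕ = 0.15257024; term = 0.15257024²·(1 − 0.04670415)·5.01/299 = 3.71821 × 10^-4.
Sum = 0.0025039455.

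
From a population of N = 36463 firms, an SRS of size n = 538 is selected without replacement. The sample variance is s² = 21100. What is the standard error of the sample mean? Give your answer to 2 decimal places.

6.22

Under SRS without replacement, Var(ȳ) = (1 − f)·s²/n with f = n/N = 538/36463 = 0.01475468.
Var(ȳ) = (1 − 0.01475468)·21100/538 = 0.98524532·39.219331 = 38.640662.
SE(ȳ) = √(38.640662) = 6.22.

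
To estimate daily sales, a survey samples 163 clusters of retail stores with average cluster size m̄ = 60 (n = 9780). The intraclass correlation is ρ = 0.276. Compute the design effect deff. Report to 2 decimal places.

17.28

deff = 1 + (60 − 1)·0.276 = 1 + 16.284 = 17.284.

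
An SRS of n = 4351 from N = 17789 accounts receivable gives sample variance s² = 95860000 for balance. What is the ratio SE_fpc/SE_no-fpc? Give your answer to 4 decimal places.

f = n/N = 4351/17789 = 0.24458935.
SE_no-fpc = √(s²/n) = 148.43085; SE_fpc = √((1−f)s²/n) = 129.00773.
Ratio = √(1−f) = 0.86914363.

0.8691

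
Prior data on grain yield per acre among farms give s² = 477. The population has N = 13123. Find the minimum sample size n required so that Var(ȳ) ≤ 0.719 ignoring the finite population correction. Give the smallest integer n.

Without fpc, n₀ = s²/D = 477/0.719 = 663.4214.
Rounding up, n = 664.

664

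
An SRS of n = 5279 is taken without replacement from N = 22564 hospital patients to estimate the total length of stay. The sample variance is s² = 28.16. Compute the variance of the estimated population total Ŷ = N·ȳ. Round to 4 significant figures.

Var(Ŷ) = N²·Var(ȳ) = N²·(1 − n/N)·s²/n.
f = 5279/22564 = 0.23395675; Var(ȳ) = 0.76604325·28.16/5279 = 0.004086338.
Var(Ŷ) = 22564² · 0.004086338 = 2.080494 × 10^6.

2.080 × 10^6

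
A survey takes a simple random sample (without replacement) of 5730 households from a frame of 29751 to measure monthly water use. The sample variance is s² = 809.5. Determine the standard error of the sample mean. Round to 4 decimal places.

0.3377

Under SRS without replacement, Var(ȳ) = (1 − f)·s²/n with f = n/N = 5730/29751 = 0.19259857.
Var(ȳ) = (1 − 0.19259857)·809.5/5730 = 0.80740143·0.141274 = 0.11406483.
SE(ȳ) = √(0.11406483) = 0.3377.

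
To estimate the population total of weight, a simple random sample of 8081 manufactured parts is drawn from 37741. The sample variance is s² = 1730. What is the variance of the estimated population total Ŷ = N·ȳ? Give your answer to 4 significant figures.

Var(Ŷ) = N²·Var(ȳ) = N²·(1 − n/N)·s²/n.
f = 8081/37741 = 0.21411727; Var(ȳ) = 0.78588273·1730/8081 = 0.16824367.
Var(Ŷ) = 37741² · 0.16824367 = 2.3964344 × 10^8.

2.396 × 10^8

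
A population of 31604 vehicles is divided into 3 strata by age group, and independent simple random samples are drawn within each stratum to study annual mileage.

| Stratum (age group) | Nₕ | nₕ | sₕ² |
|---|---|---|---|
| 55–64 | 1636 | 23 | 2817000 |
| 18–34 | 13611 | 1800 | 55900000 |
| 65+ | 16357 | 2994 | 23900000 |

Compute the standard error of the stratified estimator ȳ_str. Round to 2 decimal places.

Var(ȳ_str) = Σₕ Wₕ²(1 − fₕ)sₕ²/nₕ with Wₕ = Nₕ/N, N = 31604.
55–64: Wₕ = 0.05176560; term = 0.05176560²·(1 − 0.01405868)·2817000/23 = 323.58812.
18–34: Wₕ = 0.43067333; term = 0.43067333²·(1 − 0.13224598)·55900000/1800 = 4998.4103.
65+: Wₕ = 0.51756107; term = 0.51756107²·(1 − 0.18304090)·23900000/2994 = 1746.9063.
Sum = 7068.9047.
SE = √(7068.9047) = 84.08.

84.08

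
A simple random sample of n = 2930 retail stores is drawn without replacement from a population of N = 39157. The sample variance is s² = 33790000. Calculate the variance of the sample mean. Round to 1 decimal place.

10669.5

Under SRS without replacement, Var(ȳ) = (1 − f)·s²/n with f = n/N = 2930/39157 = 0.07482698.
Var(ȳ) = (1 − 0.07482698)·33790000/2930 = 0.92517302·11532.423 = 10669.487.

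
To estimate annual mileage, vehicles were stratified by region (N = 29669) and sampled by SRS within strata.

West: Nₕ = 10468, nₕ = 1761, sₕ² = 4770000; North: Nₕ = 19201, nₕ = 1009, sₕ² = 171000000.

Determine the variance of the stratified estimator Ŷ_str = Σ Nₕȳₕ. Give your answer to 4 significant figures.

Var(Ŷ_str) = Σₕ Nₕ²(1 − fₕ)sₕ²/nₕ.
West: 10468²·(1 − 1761/10468)·4770000/1761 = 2.4688305 × 10^11.
North: 19201²·(1 − 1009/19201)·171000000/1009 = 5.9198301 × 10^13.
Sum = 5.9445184 × 10^13.

5.945 × 10^13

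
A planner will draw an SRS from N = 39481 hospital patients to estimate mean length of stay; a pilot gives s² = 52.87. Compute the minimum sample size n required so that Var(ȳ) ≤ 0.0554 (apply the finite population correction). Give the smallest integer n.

932

Without fpc, n₀ = s²/D = 52.87/0.0554 = 954.3321.
With fpc, (1 − n/N)·s²/n ≤ D requires n ≥ n₀/(1 + n₀/N) = 954.3321/(1 + 954.3321/39481) = 931.8085.
Rounding up, n = 932.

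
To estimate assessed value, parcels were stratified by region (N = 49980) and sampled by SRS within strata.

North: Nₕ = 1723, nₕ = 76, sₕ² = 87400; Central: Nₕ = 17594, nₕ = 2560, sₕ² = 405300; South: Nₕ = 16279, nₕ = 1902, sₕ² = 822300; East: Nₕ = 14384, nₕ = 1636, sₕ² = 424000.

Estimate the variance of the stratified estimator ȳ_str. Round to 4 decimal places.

Var(ȳ_str) = Σₕ Wₕ²(1 − fₕ)sₕ²/nₕ with Wₕ = Nₕ/N, N = 49980.
North: Wₕ = 0.03447379; term = 0.03447379²·(1 − 0.04410911)·87400/76 = 1.3064242.
Central: Wₕ = 0.35202081; term = 0.35202081²·(1 − 0.14550415)·405300/2560 = 16.764217.
South: Wₕ = 0.32571028; term = 0.32571028²·(1 − 0.11683764)·822300/1902 = 40.506365.
East: Wₕ = 0.28779512; term = 0.28779512²·(1 − 0.11373749)·424000/1636 = 19.024436.
Sum = 77.601442.

77.6014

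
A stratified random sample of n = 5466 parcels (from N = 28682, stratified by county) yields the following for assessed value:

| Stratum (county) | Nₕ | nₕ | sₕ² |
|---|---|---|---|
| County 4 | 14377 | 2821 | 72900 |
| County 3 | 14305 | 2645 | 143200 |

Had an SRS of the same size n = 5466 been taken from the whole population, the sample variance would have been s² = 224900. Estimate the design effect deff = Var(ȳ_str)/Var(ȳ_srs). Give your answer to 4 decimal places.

0.4863

Var(ȳ_str) = Σ Wₕ²(1−fₕ)sₕ²/nₕ with Wₕ = Nₕ/28682:
  County 4: (14377/28682)²·(1−2821/14377)·72900/2821 = 5.218929
  County 3: (14305/28682)²·(1−2645/14305)·143200/2645 = 10.977031
  → Var(ȳ_str) = 16.19596.
Var(ȳ_srs) = (1 − 5466/28682)·224900/5466 = 33.304107.
deff = 16.19596 / 33.304107 = 0.4863.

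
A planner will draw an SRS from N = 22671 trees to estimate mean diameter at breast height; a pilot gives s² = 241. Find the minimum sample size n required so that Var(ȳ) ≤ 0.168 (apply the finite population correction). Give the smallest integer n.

1350

Without fpc, n₀ = s²/D = 241/0.168 = 1434.5238.
With fpc, (1 − n/N)·s²/n ≤ D requires n ≥ n₀/(1 + n₀/N) = 1434.5238/(1 + 1434.5238/22671) = 1349.1550.
Rounding up, n = 1350.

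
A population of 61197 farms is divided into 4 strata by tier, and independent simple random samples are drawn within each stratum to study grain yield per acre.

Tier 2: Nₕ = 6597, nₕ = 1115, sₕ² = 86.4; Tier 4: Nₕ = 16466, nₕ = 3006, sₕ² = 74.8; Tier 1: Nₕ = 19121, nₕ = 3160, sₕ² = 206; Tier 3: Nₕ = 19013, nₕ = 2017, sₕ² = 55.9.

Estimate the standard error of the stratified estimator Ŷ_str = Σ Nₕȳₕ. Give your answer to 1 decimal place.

Var(Ŷ_str) = Σₕ Nₕ²(1 − fₕ)sₕ²/nₕ.
Tier 2: 6597²·(1 − 1115/6597)·86.4/1115 = 2.802363 × 10^6.
Tier 4: 16466²·(1 − 3006/16466)·74.8/3006 = 5.5150035 × 10^6.
Tier 1: 19121²·(1 − 3160/19121)·206/3160 = 1.9895316 × 10^7.
Tier 3: 19013²·(1 − 2017/19013)·55.9/2017 = 8.9557772 × 10^6.
Sum = 3.716846 × 10^7.
SE = √(3.716846 × 10^7) = 6096.6.

6096.6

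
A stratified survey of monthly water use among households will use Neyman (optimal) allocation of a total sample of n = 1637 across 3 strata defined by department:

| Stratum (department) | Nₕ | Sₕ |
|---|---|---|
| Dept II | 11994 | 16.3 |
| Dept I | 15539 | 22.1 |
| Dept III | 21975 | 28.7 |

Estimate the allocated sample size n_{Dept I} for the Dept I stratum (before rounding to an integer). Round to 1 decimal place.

480.6

Neyman allocation: nₕ = n·NₕSₕ / Σⱼ NⱼSⱼ.
Σ NⱼSⱼ = 11994·16.3 + 15539·22.1 + 21975·28.7 = 1.1695966 × 10^6.
n_{Dept I} = 1637·15539·22.1 / (1.1695966 × 10^6) = 480.6.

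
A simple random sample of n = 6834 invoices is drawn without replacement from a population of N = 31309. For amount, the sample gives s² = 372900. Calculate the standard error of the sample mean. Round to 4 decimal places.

Under SRS without replacement, Var(ȳ) = (1 − f)·s²/n with f = n/N = 6834/31309 = 0.21827590.
Var(ȳ) = (1 − 0.21827590)·372900/6834 = 0.78172410·54.565408 = 42.655095.
SE(ȳ) = √(42.655095) = 6.5311.

6.5311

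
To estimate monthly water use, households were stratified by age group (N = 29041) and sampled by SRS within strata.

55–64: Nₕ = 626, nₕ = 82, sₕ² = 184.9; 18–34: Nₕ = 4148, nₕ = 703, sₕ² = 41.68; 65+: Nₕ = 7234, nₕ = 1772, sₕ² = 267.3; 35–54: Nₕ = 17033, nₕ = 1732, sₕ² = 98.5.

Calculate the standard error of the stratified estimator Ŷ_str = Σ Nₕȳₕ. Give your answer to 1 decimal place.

4732.6

Var(Ŷ_str) = Σₕ Nₕ²(1 − fₕ)sₕ²/nₕ.
55–64: 626²·(1 − 82/626)·184.9/82 = 767885.19.
18–34: 4148²·(1 − 703/4148)·41.68/703 = 847228.11.
65+: 7234²·(1 − 1772/7234)·267.3/1772 = 5.9602632 × 10^6.
35–54: 17033²·(1 − 1732/17033)·98.5/1732 = 1.4821744 × 10^7.
Sum = 2.2397121 × 10^7.
SE = √(2.2397121 × 10^7) = 4732.6.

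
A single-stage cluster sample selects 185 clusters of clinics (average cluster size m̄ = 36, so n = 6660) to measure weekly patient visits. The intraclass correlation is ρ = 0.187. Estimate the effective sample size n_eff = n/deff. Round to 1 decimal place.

882.7

deff = 1 + (36 − 1)·0.187 = 1 + 6.545 = 7.545.
n_eff = 6660 / 7.545 = 882.7.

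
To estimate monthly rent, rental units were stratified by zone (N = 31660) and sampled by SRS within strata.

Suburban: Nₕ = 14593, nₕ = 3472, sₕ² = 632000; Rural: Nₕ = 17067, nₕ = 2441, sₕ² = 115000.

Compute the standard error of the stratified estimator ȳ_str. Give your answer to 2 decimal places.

6.42

Var(ȳ_str) = Σₕ Wₕ²(1 − fₕ)sₕ²/nₕ with Wₕ = Nₕ/N, N = 31660.
Suburban: Wₕ = 0.46092862; term = 0.46092862²·(1 − 0.23792229)·632000/3472 = 29.471617.
Rural: Wₕ = 0.53907138; term = 0.53907138²·(1 − 0.14302455)·115000/2441 = 11.732512.
Sum = 41.204129.
SE = √(41.204129) = 6.42.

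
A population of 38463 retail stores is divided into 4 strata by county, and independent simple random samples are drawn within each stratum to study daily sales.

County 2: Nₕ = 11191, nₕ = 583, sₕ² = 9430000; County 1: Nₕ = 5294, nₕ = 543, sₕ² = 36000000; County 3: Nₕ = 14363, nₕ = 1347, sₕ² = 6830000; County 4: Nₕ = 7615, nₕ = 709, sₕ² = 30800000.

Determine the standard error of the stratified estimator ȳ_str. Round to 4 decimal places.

Var(ȳ_str) = Σₕ Wₕ²(1 − fₕ)sₕ²/nₕ with Wₕ = Nₕ/N, N = 38463.
County 2: Wₕ = 0.29095494; term = 0.29095494²·(1 − 0.05209543)·9430000/583 = 1297.9538.
County 1: Wₕ = 0.13763877; term = 0.13763877²·(1 − 0.10256895)·36000000/543 = 1127.1594.
County 3: Wₕ = 0.37342381; term = 0.37342381²·(1 − 0.09378264)·6830000/1347 = 640.7513.
County 4: Wₕ = 0.19798248; term = 0.19798248²·(1 − 0.09310571)·30800000/709 = 1544.2395.
Sum = 4610.104.
SE = √(4610.104) = 67.8977.

67.8977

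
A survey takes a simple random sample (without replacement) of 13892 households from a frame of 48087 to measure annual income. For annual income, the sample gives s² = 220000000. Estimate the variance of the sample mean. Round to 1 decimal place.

Under SRS without replacement, Var(ȳ) = (1 − f)·s²/n with f = n/N = 13892/48087 = 0.28889305.
Var(ȳ) = (1 − 0.28889305)·220000000/13892 = 0.71110695·15836.453 = 11261.412.

11261.4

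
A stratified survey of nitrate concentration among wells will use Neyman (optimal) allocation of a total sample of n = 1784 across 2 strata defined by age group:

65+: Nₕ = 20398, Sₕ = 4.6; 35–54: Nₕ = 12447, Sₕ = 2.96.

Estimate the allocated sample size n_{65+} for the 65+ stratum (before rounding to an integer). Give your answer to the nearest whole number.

1281

Neyman allocation: nₕ = n·NₕSₕ / Σⱼ NⱼSⱼ.
Σ NⱼSⱼ = 20398·4.6 + 12447·2.96 = 130673.92.
n_{65+} = 1784·20398·4.6 / 130673.92 = 1281.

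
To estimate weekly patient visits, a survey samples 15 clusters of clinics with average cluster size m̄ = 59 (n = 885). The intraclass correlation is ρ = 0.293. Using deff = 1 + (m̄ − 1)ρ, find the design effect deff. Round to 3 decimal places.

deff = 1 + (59 − 1)·0.293 = 1 + 16.994 = 17.994.

17.994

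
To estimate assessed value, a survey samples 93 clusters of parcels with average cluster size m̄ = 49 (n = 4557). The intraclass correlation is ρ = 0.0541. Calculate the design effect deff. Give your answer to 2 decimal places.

deff = 1 + (49 − 1)·0.0541 = 1 + 2.5968 = 3.5968.

3.60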